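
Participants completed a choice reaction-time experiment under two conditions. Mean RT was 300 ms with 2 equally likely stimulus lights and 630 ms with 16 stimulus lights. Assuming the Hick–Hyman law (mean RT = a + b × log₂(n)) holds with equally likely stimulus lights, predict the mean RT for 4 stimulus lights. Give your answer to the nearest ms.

RT is linear in log₂ n, so two points fix the line:
  b = (630 − 300) / (log₂ 16 − log₂ 2) = 330 / (4 − 1) = 110 ms/bit
  a = 300 − 110 × 1 = 190 ms
Then RT(4) = 190 + 110 × log₂ 4 = 190 + 110 × 2 ≈ 410.000 ms.

410 ms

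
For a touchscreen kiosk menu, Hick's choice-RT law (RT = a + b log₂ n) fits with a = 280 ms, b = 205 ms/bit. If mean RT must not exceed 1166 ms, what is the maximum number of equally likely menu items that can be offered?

20

Set 280 + 205·log₂ n ≤ 1166 → log₂ n ≤ (1166 − 280)/205 = 4.3220.
So n ≤ 2^4.3220 = 20.000; the largest integer n is 20.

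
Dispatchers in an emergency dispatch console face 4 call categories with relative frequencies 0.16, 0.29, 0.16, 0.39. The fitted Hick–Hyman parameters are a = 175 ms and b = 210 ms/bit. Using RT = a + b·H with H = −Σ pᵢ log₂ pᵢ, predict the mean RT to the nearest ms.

573 ms

H = 0.16·log₂(1/0.16) + 0.29·log₂(1/0.29) + 0.16·log₂(1/0.16) + 0.39·log₂(1/0.39) = 1.8937 bits.
RT = 175 + 210 × 1.8937 = 572.68 ms.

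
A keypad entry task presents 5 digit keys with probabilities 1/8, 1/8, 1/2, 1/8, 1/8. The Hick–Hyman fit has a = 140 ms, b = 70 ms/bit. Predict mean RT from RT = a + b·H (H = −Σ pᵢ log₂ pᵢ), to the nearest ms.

280 ms

H = −Σ pᵢ log₂ pᵢ = 0.125·3 + 0.125·3 + 0.5·1 + 0.125·3 + 0.125·3 = 2.000 bits.
RT = 140 + 70 × 2.000 = 280.00 ms.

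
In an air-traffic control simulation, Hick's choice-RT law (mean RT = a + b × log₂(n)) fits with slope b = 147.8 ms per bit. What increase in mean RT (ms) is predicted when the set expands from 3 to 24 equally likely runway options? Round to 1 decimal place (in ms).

ΔRT = (a + b log₂ n₂) − (a + b log₂ n₁) = b·(log₂ n₂ − log₂ n₁).
log₂(24) − log₂(3) = log₂(24/3) = log₂(8) = 3.
ΔRT = 147.8 × 3.0000 = 443.400 ms.

443.4 ms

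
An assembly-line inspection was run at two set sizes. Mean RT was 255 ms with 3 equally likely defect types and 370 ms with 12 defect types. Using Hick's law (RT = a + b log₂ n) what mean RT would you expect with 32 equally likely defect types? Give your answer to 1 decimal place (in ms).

RT is linear in log₂ n, so two points fix the line:
  b = (370 − 255) / (log₂ 12 − log₂ 3) = 115 / (3.5850 − 1.5850) = 57.500 ms/bit
  a = 255 − 57.500 × 1.5850 = 163.865 ms
Then RT(32) = 163.865 + 57.500 × log₂ 32 = 163.865 + 57.500 × 5 ≈ 451.365 ms.

451.4 ms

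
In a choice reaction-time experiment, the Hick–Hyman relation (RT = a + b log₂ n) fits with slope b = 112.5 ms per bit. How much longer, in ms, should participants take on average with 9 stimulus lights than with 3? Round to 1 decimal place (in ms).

Only the slope matters, since a is common to both: ΔRT = b·log₂(n₂/n₁).
log₂(9) − log₂(3) = 3.1699 − 1.5850 = 1.5850.
ΔRT = 112.5 × 1.5850 = 178.308 ms.

178.3 ms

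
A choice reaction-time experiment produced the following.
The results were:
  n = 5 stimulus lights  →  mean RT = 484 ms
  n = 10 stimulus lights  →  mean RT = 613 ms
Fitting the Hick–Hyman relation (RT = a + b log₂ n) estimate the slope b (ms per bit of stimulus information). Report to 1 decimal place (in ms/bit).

b = (RT₂ − RT₁)/(log₂ n₂ − log₂ n₁) = (613 − 484)/(3.3219 − 2.3219) = 129.000 ms/bit.

129.0 ms/bit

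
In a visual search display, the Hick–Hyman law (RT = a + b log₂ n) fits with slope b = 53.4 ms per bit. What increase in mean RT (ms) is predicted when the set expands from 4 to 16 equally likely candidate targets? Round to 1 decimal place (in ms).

Only the slope matters, since a is common to both: ΔRT = b·log₂(n₂/n₁).
log₂(16) − log₂(4) = log₂(16/4) = log₂(4) = 2.
ΔRT = 53.4 × 2.0000 = 106.800 ms.

106.8 ms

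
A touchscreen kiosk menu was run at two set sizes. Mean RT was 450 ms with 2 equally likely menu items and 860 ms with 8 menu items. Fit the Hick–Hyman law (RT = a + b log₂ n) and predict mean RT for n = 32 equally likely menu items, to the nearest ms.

RT is linear in log₂ n, so two points fix the line:
  b = (860 − 450) / (log₂ 8 − log₂ 2) = 410 / (3 − 1) = 205 ms/bit
  a = 450 − 205 × 1 = 245 ms
Then RT(32) = 245 + 205 × log₂ 32 = 245 + 205 × 5 ≈ 1270.000 ms.

1270 ms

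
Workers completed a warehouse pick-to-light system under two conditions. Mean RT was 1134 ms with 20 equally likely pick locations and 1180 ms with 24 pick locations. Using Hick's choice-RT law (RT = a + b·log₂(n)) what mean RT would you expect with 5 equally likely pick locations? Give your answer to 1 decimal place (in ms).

Solve the two-equation system in a and b:
  b = (1180 − 1134) / (log₂ 24 − log₂ 20) = 46 / (4.5850 − 4.3219) = 174.882 ms/bit
  a = 1134 − 174.882 × 4.3219 = 378.172 ms
Then RT(5) = 378.172 + 174.882 × log₂ 5 = 378.172 + 174.882 × 2.3219 ≈ 784.236 ms.

784.2 ms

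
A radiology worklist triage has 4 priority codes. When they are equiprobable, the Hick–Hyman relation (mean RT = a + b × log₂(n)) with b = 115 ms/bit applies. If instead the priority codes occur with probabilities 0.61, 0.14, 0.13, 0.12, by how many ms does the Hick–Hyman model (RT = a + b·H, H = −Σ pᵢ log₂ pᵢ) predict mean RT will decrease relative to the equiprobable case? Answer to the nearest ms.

The RT saving is b·ΔH. Equiprobable H₀ = log₂(4) = 2.0000 bits; with the given probabilities H = 1.5818 bits.
b·(H₀ − H) = 115 × (2.0000 − 1.5818) = 48.09 ms.

48 ms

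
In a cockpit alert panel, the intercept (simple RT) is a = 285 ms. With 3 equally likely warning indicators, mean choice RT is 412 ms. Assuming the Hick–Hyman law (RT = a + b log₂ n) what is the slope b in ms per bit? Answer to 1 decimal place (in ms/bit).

b = (412 − 285) / log₂(3) = 127 / 1.5850 = 80.128 ms/bit.

80.1 ms/bit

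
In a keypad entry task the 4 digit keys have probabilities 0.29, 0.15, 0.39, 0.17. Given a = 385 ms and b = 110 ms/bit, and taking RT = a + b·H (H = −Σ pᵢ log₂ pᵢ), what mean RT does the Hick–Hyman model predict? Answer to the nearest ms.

Entropy contributions −pᵢ log₂ pᵢ: 0.5179, 0.4105, 0.5298, 0.4346; sum H = 1.8928 bits.
RT = a + bH = 385 + 110·1.8928 = 593.21 ms.

593 ms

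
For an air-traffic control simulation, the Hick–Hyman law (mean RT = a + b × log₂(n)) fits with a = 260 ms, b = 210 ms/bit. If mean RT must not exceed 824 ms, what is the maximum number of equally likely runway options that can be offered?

210·log₂ n ≤ 824 − 260 = 564, giving log₂ n ≤ 2.6857 and n ≤ 6.434. The largest whole number is 6.

6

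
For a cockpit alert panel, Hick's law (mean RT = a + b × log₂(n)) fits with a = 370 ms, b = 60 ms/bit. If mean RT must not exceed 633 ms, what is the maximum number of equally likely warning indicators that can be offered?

20

60·log₂ n ≤ 633 − 370 = 263, giving log₂ n ≤ 4.3833 and n ≤ 20.870. The largest whole number is 20.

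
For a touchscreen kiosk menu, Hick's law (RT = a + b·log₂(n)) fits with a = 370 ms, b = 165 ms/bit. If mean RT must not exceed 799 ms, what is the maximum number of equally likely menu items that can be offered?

Set 370 + 165·log₂ n ≤ 799 → log₂ n ≤ (799 − 370)/165 = 2.6000.
So n ≤ 2^2.6000 = 6.063; the largest integer n is 6.

6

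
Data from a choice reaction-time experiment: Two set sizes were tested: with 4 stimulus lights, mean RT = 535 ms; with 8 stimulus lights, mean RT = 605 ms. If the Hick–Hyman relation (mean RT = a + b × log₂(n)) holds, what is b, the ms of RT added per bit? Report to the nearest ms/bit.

The slope on a log₂ axis is (605 − 535) / (3 − 2) = 70 ms/bit.

70 ms/bit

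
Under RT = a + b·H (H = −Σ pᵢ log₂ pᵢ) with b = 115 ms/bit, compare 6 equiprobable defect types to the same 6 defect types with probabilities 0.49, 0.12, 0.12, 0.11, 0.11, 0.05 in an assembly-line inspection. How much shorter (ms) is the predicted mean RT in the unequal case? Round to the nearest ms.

49 ms

Equiprobable entropy H₀ = log₂ 6 = 2.5850 bits.
Skewed entropy H = −Σ pᵢ log₂ pᵢ = 2.1551 bits.
ΔRT = b·(H₀ − H) = 115 × 0.4299 = 49.44 ms.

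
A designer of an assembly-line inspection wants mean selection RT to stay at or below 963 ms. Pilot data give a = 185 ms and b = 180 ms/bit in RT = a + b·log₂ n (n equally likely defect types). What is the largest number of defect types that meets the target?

20

Set 185 + 180·log₂ n ≤ 963 → log₂ n ≤ (963 − 185)/180 = 4.3222.
So n ≤ 2^4.3222 = 20.004; the largest integer n is 20.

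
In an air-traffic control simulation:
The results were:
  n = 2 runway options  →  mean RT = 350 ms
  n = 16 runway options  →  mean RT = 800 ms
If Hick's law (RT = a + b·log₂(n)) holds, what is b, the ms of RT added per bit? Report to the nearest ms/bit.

The slope on a log₂ axis is (800 − 350) / (4 − 1) = 150 ms/bit.

150 ms/bit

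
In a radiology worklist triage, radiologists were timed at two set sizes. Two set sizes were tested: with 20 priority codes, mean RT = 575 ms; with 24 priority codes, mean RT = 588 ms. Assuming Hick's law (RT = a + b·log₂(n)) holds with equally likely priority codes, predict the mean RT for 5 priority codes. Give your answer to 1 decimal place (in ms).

476.2 ms

With log₂ n on the abscissa the relation is linear; from the two conditions:
  b = (588 − 575) / (log₂ 24 − log₂ 20) = 13 / (4.5850 − 4.3219) = 49.423 ms/bit
  a = 575 − 49.423 × 4.3219 = 361.397 ms
Then RT(5) = 361.397 + 49.423 × log₂ 5 = 361.397 + 49.423 × 2.3219 ≈ 476.154 ms.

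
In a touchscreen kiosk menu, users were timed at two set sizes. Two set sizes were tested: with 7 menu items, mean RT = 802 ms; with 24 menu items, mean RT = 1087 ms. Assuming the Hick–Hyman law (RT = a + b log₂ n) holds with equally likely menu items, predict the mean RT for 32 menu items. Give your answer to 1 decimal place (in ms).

1153.5 ms

With log₂ n on the abscissa the relation is linear; from the two conditions:
  b = (1087 − 802) / (log₂ 24 − log₂ 7) = 285 / (4.5850 − 2.8074) = 160.328 ms/bit
  a = 802 − 160.328 × 2.8074 = 351.903 ms
Then RT(32) = 351.903 + 160.328 × log₂ 32 = 351.903 + 160.328 × 5 ≈ 1153.542 ms.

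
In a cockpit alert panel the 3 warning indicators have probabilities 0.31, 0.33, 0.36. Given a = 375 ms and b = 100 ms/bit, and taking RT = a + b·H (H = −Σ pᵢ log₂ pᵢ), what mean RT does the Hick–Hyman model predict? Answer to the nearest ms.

533 ms

Entropy contributions −pᵢ log₂ pᵢ: 0.5238, 0.5278, 0.5306; sum H = 1.5822 bits.
RT = a + bH = 375 + 100·1.5822 = 533.22 ms.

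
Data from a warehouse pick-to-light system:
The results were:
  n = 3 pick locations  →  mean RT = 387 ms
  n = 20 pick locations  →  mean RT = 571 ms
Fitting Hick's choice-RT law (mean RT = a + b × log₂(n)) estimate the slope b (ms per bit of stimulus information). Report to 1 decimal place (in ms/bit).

67.2 ms/bit

The slope on a log₂ axis is (571 − 387) / (4.3219 − 1.5850) = 67.228 ms/bit.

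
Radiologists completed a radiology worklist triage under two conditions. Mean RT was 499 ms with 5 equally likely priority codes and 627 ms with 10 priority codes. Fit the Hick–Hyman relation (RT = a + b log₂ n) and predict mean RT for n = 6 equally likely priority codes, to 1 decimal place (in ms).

RT is linear in log₂ n, so two points fix the line:
  b = (627 − 499) / (log₂ 10 − log₂ 5) = 128 / (3.3219 − 2.3219) = 128.000 ms/bit
  a = 499 − 128.000 × 2.3219 = 201.793 ms
Then RT(6) = 201.793 + 128.000 × log₂ 6 = 201.793 + 128.000 × 2.5850 ≈ 532.668 ms.

532.7 ms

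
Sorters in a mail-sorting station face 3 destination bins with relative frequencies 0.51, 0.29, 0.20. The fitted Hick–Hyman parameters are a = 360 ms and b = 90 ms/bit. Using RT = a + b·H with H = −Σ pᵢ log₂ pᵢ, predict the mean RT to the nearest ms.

H = 0.51·log₂(1/0.51) + 0.29·log₂(1/0.29) + 0.20·log₂(1/0.20) = 1.4777 bits.
RT = 360 + 90 × 1.4777 = 492.99 ms.

493 ms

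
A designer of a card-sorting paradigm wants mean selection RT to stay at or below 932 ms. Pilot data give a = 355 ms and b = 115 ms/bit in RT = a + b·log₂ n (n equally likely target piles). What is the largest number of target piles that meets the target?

Set 355 + 115·log₂ n ≤ 932 → log₂ n ≤ (932 − 355)/115 = 5.0174.
So n ≤ 2^5.0174 = 32.388; the largest integer n is 32.

32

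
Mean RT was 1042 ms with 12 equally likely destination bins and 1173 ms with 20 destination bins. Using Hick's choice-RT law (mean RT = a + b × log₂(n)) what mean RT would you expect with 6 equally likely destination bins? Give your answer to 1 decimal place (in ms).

RT is linear in log₂ n, so two points fix the line:
  b = (1173 − 1042) / (log₂ 20 − log₂ 12) = 131 / (4.3219 − 3.5850) = 177.756 ms/bit
  a = 1042 − 177.756 × 3.5850 = 404.752 ms
Then RT(6) = 404.752 + 177.756 × log₂ 6 = 404.752 + 177.756 × 2.5850 ≈ 864.244 ms.

864.2 ms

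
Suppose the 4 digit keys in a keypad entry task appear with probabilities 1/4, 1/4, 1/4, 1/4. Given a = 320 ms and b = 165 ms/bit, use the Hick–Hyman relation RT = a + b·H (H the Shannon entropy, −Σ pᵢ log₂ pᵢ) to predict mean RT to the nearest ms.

Each term −pᵢ log₂ pᵢ: 0.25·2 + 0.25·2 + 0.25·2 + 0.25·2; summed, H = 2.000 bits.
Mean RT = a + bH = 320 + 165·2.000 = 650.00 ms.

650 ms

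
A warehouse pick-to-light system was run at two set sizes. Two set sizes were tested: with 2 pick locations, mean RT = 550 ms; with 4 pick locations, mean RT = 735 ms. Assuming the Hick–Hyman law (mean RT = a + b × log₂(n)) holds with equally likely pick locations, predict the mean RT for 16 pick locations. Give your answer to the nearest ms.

With log₂ n on the abscissa the relation is linear; from the two conditions:
  b = (735 − 550) / (log₂ 4 − log₂ 2) = 185 / (2 − 1) = 185 ms/bit
  a = 550 − 185 × 1 = 365 ms
Then RT(16) = 365 + 185 × log₂ 16 = 365 + 185 × 4 ≈ 1105.000 ms.

1105 ms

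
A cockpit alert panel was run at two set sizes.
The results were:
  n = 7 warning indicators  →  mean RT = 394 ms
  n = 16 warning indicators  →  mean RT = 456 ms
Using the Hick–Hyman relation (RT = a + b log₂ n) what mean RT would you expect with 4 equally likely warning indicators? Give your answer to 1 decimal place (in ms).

352.0 ms

With log₂ n on the abscissa the relation is linear; from the two conditions:
  b = (456 − 394) / (log₂ 16 − log₂ 7) = 62 / (4 − 2.8074) = 51.985 ms/bit
  a = 394 − 51.985 × 2.8074 = 248.059 ms
Then RT(4) = 248.059 + 51.985 × log₂ 4 = 248.059 + 51.985 × 2 ≈ 352.029 ms.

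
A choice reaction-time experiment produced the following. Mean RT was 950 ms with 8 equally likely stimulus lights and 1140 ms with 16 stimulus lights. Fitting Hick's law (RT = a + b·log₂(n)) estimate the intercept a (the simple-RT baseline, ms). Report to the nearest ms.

380 ms

The slope on a log₂ axis is (1140 − 950) / (4 − 3) = 190 ms/bit.
a = RT₁ − b·log₂ n₁ = 950 − 190 × 3 = 380.000 ms.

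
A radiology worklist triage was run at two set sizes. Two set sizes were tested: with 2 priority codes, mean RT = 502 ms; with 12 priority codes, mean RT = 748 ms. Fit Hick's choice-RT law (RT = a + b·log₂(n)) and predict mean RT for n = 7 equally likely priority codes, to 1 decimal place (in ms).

With log₂ n on the abscissa the relation is linear; from the two conditions:
  b = (748 − 502) / (log₂ 12 − log₂ 2) = 246 / (3.5850 − 1) = 95.166 ms/bit
  a = 502 − 95.166 × 1 = 406.834 ms
Then RT(7) = 406.834 + 95.166 × log₂ 7 = 406.834 + 95.166 × 2.8074 ≈ 673.998 ms.

674.0 ms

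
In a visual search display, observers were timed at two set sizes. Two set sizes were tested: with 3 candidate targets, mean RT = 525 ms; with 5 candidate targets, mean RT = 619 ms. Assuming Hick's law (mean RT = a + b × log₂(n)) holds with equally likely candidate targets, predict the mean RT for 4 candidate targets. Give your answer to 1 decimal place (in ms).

577.9 ms

RT is linear in log₂ n, so two points fix the line:
  b = (619 − 525) / (log₂ 5 − log₂ 3) = 94 / (2.3219 − 1.5850) = 127.550 ms/bit
  a = 525 − 127.550 × 1.5850 = 322.838 ms
Then RT(4) = 322.838 + 127.550 × log₂ 4 = 322.838 + 127.550 × 2 ≈ 577.938 ms.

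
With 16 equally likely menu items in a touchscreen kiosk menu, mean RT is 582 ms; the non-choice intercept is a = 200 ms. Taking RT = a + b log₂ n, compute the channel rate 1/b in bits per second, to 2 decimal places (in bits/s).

b = (582 − 200)/log₂ 16 = 382/4 = 95.500 ms per bit = 0.09550 s/bit; the reciprocal is 10.471 bits/s.

10.47 bits/s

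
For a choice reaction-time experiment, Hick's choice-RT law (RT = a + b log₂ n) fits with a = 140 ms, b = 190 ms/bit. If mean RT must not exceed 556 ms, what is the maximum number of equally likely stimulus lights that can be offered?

190·log₂ n ≤ 556 − 140 = 416, giving log₂ n ≤ 2.1895 and n ≤ 4.561. The largest whole number is 4.

4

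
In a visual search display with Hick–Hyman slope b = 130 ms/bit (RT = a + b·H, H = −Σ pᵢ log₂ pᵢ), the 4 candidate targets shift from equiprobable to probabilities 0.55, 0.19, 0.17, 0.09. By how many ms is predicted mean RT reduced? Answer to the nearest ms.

Equiprobable entropy H₀ = log₂ 4 = 2.0000 bits.
Skewed entropy H = −Σ pᵢ log₂ pᵢ = 1.6768 bits.
ΔRT = b·(H₀ − H) = 130 × 0.3232 = 42.01 ms.

42 ms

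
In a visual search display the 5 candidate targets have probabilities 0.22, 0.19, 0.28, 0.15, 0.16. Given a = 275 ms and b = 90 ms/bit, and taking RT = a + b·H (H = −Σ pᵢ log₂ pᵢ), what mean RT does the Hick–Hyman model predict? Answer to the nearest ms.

Entropy contributions −pᵢ log₂ pᵢ: 0.4806, 0.4552, 0.5142, 0.4105, 0.4230; sum H = 2.2836 bits.
RT = a + bH = 275 + 90·2.2836 = 480.52 ms.

481 ms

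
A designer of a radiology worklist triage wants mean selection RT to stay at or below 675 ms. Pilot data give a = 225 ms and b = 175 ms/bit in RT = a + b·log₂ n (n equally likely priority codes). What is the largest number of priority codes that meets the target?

175·log₂ n ≤ 675 − 225 = 450, giving log₂ n ≤ 2.5714 and n ≤ 5.944. The largest whole number is 5.

5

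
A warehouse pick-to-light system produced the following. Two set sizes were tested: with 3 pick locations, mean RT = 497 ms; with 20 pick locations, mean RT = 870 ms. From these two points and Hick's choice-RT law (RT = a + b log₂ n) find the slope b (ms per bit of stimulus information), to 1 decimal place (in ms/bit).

Slope: b = (870 − 497) / (log₂ 20 − log₂ 3) = 373/2.7370 = 136.282 ms/bit.

136.3 ms/bit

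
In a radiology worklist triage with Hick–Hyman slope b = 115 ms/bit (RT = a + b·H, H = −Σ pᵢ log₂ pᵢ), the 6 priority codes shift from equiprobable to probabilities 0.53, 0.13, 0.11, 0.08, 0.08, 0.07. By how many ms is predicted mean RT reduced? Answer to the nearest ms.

The RT saving is b·ΔH. Equiprobable H₀ = log₂(6) = 2.5850 bits; with the given probabilities H = 2.0699 bits.
b·(H₀ − H) = 115 × (2.5850 − 2.0699) = 59.23 ms.

59 ms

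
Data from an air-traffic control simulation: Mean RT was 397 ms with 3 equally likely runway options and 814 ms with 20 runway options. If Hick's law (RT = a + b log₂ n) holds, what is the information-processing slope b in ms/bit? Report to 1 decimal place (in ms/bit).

152.4 ms/bit

The slope on a log₂ axis is (814 − 397) / (4.3219 − 1.5850) = 152.359 ms/bit.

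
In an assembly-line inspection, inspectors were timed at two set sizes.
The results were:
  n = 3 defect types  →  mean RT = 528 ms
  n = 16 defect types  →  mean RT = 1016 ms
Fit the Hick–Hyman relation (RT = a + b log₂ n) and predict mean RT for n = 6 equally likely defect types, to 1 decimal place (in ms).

With log₂ n on the abscissa the relation is linear; from the two conditions:
  b = (1016 − 528) / (log₂ 16 − log₂ 3) = 488 / (4 − 1.5850) = 202.067 ms/bit
  a = 528 − 202.067 × 1.5850 = 207.731 ms
Then RT(6) = 207.731 + 202.067 × log₂ 6 = 207.731 + 202.067 × 2.5850 ≈ 730.067 ms.

730.1 ms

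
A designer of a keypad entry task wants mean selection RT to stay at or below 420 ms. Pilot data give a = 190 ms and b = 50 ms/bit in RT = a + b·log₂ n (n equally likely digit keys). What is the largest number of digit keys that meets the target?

24

Information budget: (420 − 190)/50 = 4.6000 bits, so n ≤ 2^4.6000 = 24.251 → at most 24.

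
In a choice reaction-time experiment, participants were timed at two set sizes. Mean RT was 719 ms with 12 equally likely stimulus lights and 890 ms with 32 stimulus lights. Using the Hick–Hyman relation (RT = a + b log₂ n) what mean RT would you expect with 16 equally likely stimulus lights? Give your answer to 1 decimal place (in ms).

Solve the two-equation system in a and b:
  b = (890 − 719) / (log₂ 32 − log₂ 12) = 171 / (5 − 3.5850) = 120.845 ms/bit
  a = 719 − 120.845 × 3.5850 = 285.776 ms
Then RT(16) = 285.776 + 120.845 × log₂ 16 = 285.776 + 120.845 × 4 ≈ 769.155 ms.

769.2 ms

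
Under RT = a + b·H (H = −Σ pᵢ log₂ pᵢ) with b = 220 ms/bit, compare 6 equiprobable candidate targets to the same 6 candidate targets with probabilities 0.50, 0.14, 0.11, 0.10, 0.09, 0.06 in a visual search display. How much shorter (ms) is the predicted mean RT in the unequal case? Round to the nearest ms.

The RT saving is b·ΔH. Equiprobable H₀ = log₂(6) = 2.5850 bits; with the given probabilities H = 2.1358 bits.
b·(H₀ − H) = 220 × (2.5850 − 2.1358) = 98.82 ms.

99 ms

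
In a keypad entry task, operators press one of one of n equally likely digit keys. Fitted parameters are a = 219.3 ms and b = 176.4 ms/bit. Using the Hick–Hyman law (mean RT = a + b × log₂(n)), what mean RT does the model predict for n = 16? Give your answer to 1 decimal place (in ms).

924.9 ms

log₂(16) = 4 bits, so RT = 219.3 + 176.4 × 4 ≈ 924.900 ms.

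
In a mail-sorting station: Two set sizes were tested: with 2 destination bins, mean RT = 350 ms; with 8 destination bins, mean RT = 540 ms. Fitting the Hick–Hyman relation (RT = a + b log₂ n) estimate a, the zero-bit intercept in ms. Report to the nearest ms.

255 ms

Slope: b = (540 − 350) / (log₂ 8 − log₂ 2) = 190/2.0000 = 95 ms/bit.
a = RT₁ − b·log₂ n₁ = 350 − 95 × 1 = 255.000 ms.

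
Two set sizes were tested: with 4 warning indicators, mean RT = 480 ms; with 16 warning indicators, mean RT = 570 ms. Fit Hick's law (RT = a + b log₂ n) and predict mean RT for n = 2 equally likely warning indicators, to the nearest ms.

435 ms

RT is linear in log₂ n, so two points fix the line:
  b = (570 − 480) / (log₂ 16 − log₂ 4) = 90 / (4 − 2) = 45 ms/bit
  a = 480 − 45 × 2 = 390 ms
Then RT(2) = 390 + 45 × log₂ 2 = 390 + 45 × 1 ≈ 435.000 ms.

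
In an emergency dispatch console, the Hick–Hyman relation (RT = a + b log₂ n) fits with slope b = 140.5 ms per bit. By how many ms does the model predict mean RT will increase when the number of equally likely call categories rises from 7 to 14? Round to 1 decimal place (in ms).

140.5 ms

Only the slope matters, since a is common to both: ΔRT = b·log₂(n₂/n₁).
log₂(14) − log₂(7) = log₂(14/7) = log₂(2) = 1.
ΔRT = 140.5 × 1.0000 = 140.500 ms.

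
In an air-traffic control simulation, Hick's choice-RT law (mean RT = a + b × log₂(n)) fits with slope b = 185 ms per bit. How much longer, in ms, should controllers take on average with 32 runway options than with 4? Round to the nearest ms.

The intercept a cancels: ΔRT = b·(log₂ n₂ − log₂ n₁) = b·log₂(n₂/n₁).
log₂(32) − log₂(4) = log₂(32/4) = log₂(8) = 3.
ΔRT = 185 × 3.0000 = 555.000 ms.

555 ms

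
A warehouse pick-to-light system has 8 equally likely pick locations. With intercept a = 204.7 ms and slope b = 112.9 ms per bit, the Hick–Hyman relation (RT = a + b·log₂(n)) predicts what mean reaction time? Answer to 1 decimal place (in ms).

log₂(8) = 3 bits, so RT = 204.7 + 112.9 × 3 ≈ 543.400 ms.

543.4 ms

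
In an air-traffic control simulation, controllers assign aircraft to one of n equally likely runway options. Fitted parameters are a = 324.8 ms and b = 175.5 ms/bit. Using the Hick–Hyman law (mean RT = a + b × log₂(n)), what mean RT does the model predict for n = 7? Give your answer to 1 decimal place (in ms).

817.5 ms

log₂(7) = 2.8074 bits, so RT = 324.8 + 175.5 × 2.8074 ≈ 817.491 ms.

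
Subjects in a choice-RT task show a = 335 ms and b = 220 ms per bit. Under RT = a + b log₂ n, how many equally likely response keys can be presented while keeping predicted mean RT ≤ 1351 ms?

220·log₂ n ≤ 1351 − 335 = 1016, giving log₂ n ≤ 4.6182 and n ≤ 24.559. The largest whole number is 24.

24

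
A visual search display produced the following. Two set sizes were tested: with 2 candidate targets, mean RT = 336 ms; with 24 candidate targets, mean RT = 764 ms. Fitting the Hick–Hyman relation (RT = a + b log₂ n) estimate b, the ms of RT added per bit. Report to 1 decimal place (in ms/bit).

119.4 ms/bit

The slope on a log₂ axis is (764 − 336) / (4.5850 − 1) = 119.388 ms/bit.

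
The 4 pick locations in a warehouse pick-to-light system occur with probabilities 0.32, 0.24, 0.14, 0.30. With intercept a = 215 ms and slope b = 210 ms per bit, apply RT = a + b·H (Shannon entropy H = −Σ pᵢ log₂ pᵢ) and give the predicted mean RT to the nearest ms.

622 ms

Entropy contributions −pᵢ log₂ pᵢ: 0.5260, 0.4941, 0.3971, 0.5211; sum H = 1.9384 bits.
RT = a + bH = 215 + 210·1.9384 = 622.06 ms.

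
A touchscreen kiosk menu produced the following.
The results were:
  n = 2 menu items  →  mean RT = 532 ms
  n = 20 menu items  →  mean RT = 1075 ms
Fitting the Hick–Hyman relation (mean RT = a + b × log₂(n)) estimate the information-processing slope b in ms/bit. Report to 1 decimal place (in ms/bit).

The slope on a log₂ axis is (1075 − 532) / (4.3219 − 1) = 163.459 ms/bit.

163.5 ms/bit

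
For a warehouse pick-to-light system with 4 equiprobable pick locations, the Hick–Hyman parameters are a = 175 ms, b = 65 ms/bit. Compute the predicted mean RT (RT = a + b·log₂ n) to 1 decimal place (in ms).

log₂(4) = 2 bits, so RT = 175 + 65 × 2 ≈ 305.000 ms.

305.0 ms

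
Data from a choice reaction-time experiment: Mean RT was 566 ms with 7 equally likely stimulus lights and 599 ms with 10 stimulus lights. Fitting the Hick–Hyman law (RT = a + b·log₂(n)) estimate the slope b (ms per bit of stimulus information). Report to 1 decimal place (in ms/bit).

b = (RT₂ − RT₁)/(log₂ n₂ − log₂ n₁) = (599 − 566)/(3.3219 − 2.8074) = 64.131 ms/bit.

64.1 ms/bit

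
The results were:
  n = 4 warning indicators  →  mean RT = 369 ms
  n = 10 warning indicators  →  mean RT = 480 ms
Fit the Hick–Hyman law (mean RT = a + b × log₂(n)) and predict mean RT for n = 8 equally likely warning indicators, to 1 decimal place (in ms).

RT is linear in log₂ n, so two points fix the line:
  b = (480 − 369) / (log₂ 10 − log₂ 4) = 111 / (3.3219 − 2) = 83.968 ms/bit
  a = 369 − 83.968 × 2 = 201.063 ms
Then RT(8) = 201.063 + 83.968 × log₂ 8 = 201.063 + 83.968 × 3 ≈ 452.968 ms.

453.0 ms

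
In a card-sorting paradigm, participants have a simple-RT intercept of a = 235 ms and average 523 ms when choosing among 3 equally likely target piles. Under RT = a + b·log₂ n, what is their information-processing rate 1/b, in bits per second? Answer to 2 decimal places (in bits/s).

b = (523 − 235)/log₂ 3 = 288/1.5850 = 181.708 ms per bit = 0.18171 s/bit; the reciprocal is 5.503 bits/s.

5.50 bits/s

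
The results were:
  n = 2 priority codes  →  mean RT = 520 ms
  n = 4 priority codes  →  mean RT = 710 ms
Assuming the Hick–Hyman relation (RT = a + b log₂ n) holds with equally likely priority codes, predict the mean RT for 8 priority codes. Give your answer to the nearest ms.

900 ms

With log₂ n on the abscissa the relation is linear; from the two conditions:
  b = (710 − 520) / (log₂ 4 − log₂ 2) = 190 / (2 − 1) = 190 ms/bit
  a = 520 − 190 × 1 = 330 ms
Then RT(8) = 330 + 190 × log₂ 8 = 330 + 190 × 3 ≈ 900.000 ms.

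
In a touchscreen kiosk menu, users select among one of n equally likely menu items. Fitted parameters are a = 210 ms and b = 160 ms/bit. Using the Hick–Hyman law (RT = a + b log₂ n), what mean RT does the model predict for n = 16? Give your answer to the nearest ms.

log₂(16) = 4 bits, so RT = 210 + 160 × 4 ≈ 850.000 ms.

850 ms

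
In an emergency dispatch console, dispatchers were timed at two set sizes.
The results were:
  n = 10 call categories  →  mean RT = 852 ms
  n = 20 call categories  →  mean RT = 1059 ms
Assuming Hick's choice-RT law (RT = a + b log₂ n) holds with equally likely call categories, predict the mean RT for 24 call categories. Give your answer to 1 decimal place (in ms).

Fit slope and intercept:
  b = (1059 − 852) / (log₂ 20 − log₂ 10) = 207 / (4.3219 − 3.3219) = 207.000 ms/bit
  a = 852 − 207.000 × 3.3219 = 164.361 ms
Then RT(24) = 164.361 + 207.000 × log₂ 24 = 164.361 + 207.000 × 4.5850 ≈ 1113.448 ms.

1113.4 ms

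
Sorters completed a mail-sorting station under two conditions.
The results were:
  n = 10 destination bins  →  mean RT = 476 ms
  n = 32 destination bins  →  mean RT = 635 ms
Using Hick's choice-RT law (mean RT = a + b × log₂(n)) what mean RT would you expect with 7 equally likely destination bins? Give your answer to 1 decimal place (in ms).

427.2 ms

Solve the two-equation system in a and b:
  b = (635 − 476) / (log₂ 32 − log₂ 10) = 159 / (5 − 3.3219) = 94.752 ms/bit
  a = 476 − 94.752 × 3.3219 = 161.242 ms
Then RT(7) = 161.242 + 94.752 × log₂ 7 = 161.242 + 94.752 × 2.8074 ≈ 427.243 ms.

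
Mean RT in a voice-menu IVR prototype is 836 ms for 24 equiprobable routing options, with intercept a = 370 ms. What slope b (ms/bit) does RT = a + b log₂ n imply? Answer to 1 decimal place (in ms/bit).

24 alternatives carry log₂ 24 = 4.5850 bits; the choice cost is 836 − 370 = 466 ms, so b = 466/4.5850 = 101.637 ms/bit.

101.6 ms/bit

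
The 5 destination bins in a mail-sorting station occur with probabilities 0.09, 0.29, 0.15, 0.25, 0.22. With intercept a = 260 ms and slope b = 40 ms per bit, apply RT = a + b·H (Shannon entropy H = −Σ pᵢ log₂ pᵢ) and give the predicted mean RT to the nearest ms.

Entropy contributions −pᵢ log₂ pᵢ: 0.3127, 0.5179, 0.4105, 0.5000, 0.4806; sum H = 2.2217 bits.
RT = a + bH = 260 + 40·2.2217 = 348.87 ms.

349 ms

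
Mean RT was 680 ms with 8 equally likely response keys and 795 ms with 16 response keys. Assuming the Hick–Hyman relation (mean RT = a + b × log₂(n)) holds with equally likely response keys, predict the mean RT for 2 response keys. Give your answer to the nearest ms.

Fit slope and intercept:
  b = (795 − 680) / (log₂ 16 − log₂ 8) = 115 / (4 − 3) = 115 ms/bit
  a = 680 − 115 × 3 = 335 ms
Then RT(2) = 335 + 115 × log₂ 2 = 335 + 115 × 1 ≈ 450.000 ms.

450 ms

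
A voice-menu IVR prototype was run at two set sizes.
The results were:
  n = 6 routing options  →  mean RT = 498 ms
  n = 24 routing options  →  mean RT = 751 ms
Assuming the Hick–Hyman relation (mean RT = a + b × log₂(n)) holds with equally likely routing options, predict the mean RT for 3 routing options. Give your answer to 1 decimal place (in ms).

With log₂ n on the abscissa the relation is linear; from the two conditions:
  b = (751 − 498) / (log₂ 24 − log₂ 6) = 253 / (4.5850 − 2.5850) = 126.500 ms/bit
  a = 498 − 126.500 × 2.5850 = 171.002 ms
Then RT(3) = 171.002 + 126.500 × log₂ 3 = 171.002 + 126.500 × 1.5850 ≈ 371.500 ms.

371.5 ms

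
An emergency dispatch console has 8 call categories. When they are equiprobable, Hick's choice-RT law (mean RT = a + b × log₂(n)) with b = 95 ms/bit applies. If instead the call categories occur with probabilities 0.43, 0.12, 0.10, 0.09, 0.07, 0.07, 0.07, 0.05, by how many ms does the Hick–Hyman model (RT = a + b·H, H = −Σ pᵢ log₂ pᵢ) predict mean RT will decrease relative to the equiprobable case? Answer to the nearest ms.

42 ms

The RT saving is b·ΔH. Equiprobable H₀ = log₂(8) = 3.0000 bits; with the given probabilities H = 2.5572 bits.
b·(H₀ − H) = 95 × (3.0000 − 2.5572) = 42.06 ms.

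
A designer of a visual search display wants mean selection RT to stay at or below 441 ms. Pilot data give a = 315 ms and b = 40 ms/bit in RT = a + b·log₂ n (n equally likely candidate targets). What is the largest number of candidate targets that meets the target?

8

Set 315 + 40·log₂ n ≤ 441 → log₂ n ≤ (441 − 315)/40 = 3.1500.
So n ≤ 2^3.1500 = 8.877; the largest integer n is 8.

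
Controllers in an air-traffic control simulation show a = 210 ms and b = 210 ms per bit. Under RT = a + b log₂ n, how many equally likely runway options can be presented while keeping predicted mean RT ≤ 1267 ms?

210·log₂ n ≤ 1267 − 210 = 1057, giving log₂ n ≤ 5.0333 and n ≤ 32.748. The largest whole number is 32.

32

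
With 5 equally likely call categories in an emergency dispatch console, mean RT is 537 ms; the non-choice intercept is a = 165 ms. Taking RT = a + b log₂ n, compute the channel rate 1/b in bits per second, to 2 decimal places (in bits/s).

6.24 bits/s

Choice component = 537 − 165 = 372 ms over log₂(5) = 2.3219 bits.
b = 372 / 2.3219 = 160.212 ms/bit, so 1/b = 6.242 bits/s.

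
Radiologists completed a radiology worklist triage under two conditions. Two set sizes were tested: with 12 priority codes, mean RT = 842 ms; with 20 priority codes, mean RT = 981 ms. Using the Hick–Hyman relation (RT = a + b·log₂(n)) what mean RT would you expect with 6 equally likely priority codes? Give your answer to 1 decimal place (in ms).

Fit slope and intercept:
  b = (981 − 842) / (log₂ 20 − log₂ 12) = 139 / (4.3219 − 3.5850) = 188.611 ms/bit
  a = 842 − 188.611 × 3.5850 = 165.836 ms
Then RT(6) = 165.836 + 188.611 × log₂ 6 = 165.836 + 188.611 × 2.5850 ≈ 653.389 ms.

653.4 ms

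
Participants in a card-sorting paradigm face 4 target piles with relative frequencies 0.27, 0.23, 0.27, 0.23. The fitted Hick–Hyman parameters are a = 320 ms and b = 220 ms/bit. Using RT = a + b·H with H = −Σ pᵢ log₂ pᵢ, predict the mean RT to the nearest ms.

H = 0.27·log₂(1/0.27) + 0.23·log₂(1/0.23) + 0.27·log₂(1/0.27) + 0.23·log₂(1/0.23) = 1.9954 bits.
RT = 320 + 220 × 1.9954 = 758.98 ms.

759 ms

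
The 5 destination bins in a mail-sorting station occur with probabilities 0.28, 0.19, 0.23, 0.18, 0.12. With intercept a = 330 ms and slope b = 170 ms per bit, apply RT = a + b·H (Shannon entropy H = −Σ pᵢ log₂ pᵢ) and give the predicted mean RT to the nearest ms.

716 ms

H = 0.28·log₂(1/0.28) + 0.19·log₂(1/0.19) + 0.23·log₂(1/0.23) + 0.18·log₂(1/0.18) + 0.12·log₂(1/0.12) = 2.2695 bits.
RT = 330 + 170 × 2.2695 = 715.81 ms.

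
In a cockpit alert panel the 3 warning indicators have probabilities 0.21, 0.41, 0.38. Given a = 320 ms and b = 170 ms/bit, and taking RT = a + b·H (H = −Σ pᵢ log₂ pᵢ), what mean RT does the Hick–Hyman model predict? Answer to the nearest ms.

580 ms

H = 0.21·log₂(1/0.21) + 0.41·log₂(1/0.41) + 0.38·log₂(1/0.38) = 1.5307 bits.
RT = 320 + 170 × 1.5307 = 580.21 ms.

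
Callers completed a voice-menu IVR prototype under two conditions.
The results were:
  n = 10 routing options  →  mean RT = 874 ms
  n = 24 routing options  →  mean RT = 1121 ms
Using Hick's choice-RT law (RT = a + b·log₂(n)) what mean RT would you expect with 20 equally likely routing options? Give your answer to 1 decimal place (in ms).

With log₂ n on the abscissa the relation is linear; from the two conditions:
  b = (1121 − 874) / (log₂ 24 − log₂ 10) = 247 / (4.5850 − 3.3219) = 195.561 ms/bit
  a = 874 − 195.561 × 3.3219 = 224.361 ms
Then RT(20) = 224.361 + 195.561 × log₂ 20 = 224.361 + 195.561 × 4.3219 ≈ 1069.561 ms.

1069.6 ms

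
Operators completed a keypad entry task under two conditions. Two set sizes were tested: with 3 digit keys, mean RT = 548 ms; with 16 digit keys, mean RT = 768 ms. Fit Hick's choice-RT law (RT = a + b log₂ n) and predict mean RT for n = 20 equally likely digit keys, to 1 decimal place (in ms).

797.3 ms

With log₂ n on the abscissa the relation is linear; from the two conditions:
  b = (768 − 548) / (log₂ 16 − log₂ 3) = 220 / (4 − 1.5850) = 91.096 ms/bit
  a = 548 − 91.096 × 1.5850 = 403.616 ms
Then RT(20) = 403.616 + 91.096 × log₂ 20 = 403.616 + 91.096 × 4.3219 ≈ 797.326 ms.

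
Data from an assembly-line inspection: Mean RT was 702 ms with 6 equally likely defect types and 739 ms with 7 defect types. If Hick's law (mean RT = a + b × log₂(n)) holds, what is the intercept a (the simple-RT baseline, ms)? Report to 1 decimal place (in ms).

The slope on a log₂ axis is (739 − 702) / (2.8074 − 2.5850) = 166.373 ms/bit.
Intercept: a = 702 − 166.373·log₂(6) = 271.933 ms.

271.9 ms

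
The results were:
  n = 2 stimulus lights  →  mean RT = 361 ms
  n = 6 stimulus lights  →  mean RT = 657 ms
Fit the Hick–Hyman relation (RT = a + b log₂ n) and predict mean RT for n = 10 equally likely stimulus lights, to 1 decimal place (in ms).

794.6 ms

RT is linear in log₂ n, so two points fix the line:
  b = (657 − 361) / (log₂ 6 − log₂ 2) = 296 / (2.5850 − 1) = 186.755 ms/bit
  a = 361 − 186.755 × 1 = 174.245 ms
Then RT(10) = 174.245 + 186.755 × log₂ 10 = 174.245 + 186.755 × 3.3219 ≈ 794.632 ms.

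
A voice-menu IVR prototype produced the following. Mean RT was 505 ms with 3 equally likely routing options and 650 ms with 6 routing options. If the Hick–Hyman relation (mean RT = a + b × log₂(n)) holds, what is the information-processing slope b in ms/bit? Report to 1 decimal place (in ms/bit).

The slope on a log₂ axis is (650 − 505) / (2.5850 − 1.5850) = 145.000 ms/bit.

145.0 ms/bit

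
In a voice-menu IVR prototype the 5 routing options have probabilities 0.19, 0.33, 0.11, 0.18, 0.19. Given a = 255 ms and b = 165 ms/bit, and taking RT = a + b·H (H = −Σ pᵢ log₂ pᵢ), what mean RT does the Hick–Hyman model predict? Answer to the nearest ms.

H = 0.19·log₂(1/0.19) + 0.33·log₂(1/0.33) + 0.11·log₂(1/0.11) + 0.18·log₂(1/0.18) + 0.19·log₂(1/0.19) = 2.2339 bits.
RT = 255 + 165 × 2.2339 = 623.59 ms.

624 ms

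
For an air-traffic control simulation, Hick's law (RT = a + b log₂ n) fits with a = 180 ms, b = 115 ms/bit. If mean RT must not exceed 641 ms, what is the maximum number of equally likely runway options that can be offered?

Information budget: (641 − 180)/115 = 4.0087 bits, so n ≤ 2^4.0087 = 16.097 → at most 16.

16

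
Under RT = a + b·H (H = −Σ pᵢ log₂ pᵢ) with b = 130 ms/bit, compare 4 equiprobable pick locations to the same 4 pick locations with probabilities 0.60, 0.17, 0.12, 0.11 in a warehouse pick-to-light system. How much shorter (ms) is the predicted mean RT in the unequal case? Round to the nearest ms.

53 ms

Equiprobable entropy H₀ = log₂ 4 = 2.0000 bits.
Skewed entropy H = −Σ pᵢ log₂ pᵢ = 1.5941 bits.
ΔRT = b·(H₀ − H) = 130 × 0.4059 = 52.76 ms.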